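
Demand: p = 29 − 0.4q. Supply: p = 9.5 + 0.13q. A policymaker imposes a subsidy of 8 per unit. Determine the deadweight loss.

60.38

Competitive equilibrium: 29 − 0.4q = 9.5 + 0.13q → q* = 36.7925, p* = 14.283.
The subsidy lowers effective supply by 8: p = 1.5 + 0.13q.
New quantity: 29 − 0.4q = 1.5 + 0.13q → q' = 51.8868.
Overproduction Δq = 51.8868 − 36.7925 = 15.0943; wedge = subsidy = 8.
Deadweight loss = ½ × 15.0943 × 8 = 60.38.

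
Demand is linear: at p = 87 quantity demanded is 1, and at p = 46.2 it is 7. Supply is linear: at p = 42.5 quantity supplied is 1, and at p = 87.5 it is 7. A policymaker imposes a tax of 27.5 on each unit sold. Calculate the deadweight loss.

26.44

Demand slope = (46.2 − 87)/(7 − 1) = −6.8, so p = 93.8 − 6.8q.
Supply slope = (87.5 − 42.5)/(7 − 1) = 7.5, so p = 35 + 7.5q.
Competitive equilibrium: 93.8 − 6.8q = 35 + 7.5q → q* = 4.1119, p* = 65.8392.
With the tax, the buyer price exceeds the seller price by 27.5: (93.8 − 6.8q) − (35 + 7.5q) = 27.5 → q' = 2.1888.
Δq = 4.1119 − 2.1888 = 1.9231; the wedge equals the tax, 27.5.
DWL = ½ × 1.9231 × 27.5 = 26.44.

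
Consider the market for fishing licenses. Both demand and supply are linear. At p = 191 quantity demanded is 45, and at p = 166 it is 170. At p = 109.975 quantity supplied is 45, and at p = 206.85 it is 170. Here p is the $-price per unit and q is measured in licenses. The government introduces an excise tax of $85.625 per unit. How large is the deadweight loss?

$3759.82

Demand slope = (166 − 191)/(170 − 45) = −0.2, so p = 200 − 0.2q.
Supply slope = (206.85 − 109.975)/(170 − 45) = 0.775, so p = 75.1 + 0.775q.
Competitive equilibrium: 200 − 0.2q = 75.1 + 0.775q → q* = 128.1026, p* = 174.3795.
With the tax, the buyer price exceeds the seller price by 85.625: (200 − 0.2q) − (75.1 + 0.775q) = 85.625 → q' = 40.2821.
Δq = 128.1026 − 40.2821 = 87.8205; the wedge equals the tax, 85.625.
DWL = ½ × 87.8205 × 85.625 = $3759.82.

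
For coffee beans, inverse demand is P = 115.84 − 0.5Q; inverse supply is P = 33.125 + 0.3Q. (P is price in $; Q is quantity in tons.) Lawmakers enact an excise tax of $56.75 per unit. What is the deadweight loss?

$2012.85

Competitive equilibrium: 115.84 − 0.5Q = 33.125 + 0.3Q → Q* = 103.3938, P* = 64.1431.
With the tax, the buyer price exceeds the seller price by 56.75: (115.84 − 0.5Q) − (33.125 + 0.3Q) = 56.75 → Q' = 32.4563.
ΔQ = 103.3938 − 32.4563 = 70.9375; the wedge equals the tax, 56.75.
DWL = ½ × 70.9375 × 56.75 = $2012.85.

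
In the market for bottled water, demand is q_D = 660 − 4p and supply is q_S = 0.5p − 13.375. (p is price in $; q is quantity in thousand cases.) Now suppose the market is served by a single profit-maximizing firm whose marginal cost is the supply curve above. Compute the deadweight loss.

$42.47 thousand

In inverse form: demand p = 165 − 0.25q, supply p = 26.75 + 2q.
Competitive equilibrium: 165 − 0.25q = 26.75 + 2q → q* = 61.4444, p* = 149.6389.
Marginal revenue: MR = 165 − 0.5q. Set MR = MC: 165 − 0.5q = 26.75 + 2q → q_m = 55.3.
Price p_m = 165 − 0.25·55.3 = 151.175; MC(q_m) = 26.75 + 2·55.3 = 137.35.
Competitive q* = 61.4444, so Δq = 6.1444; wedge = 151.175 − 137.35 = 13.825.
The triangle = ½ × 6.1444 × 13.825 = $42.47 thousand.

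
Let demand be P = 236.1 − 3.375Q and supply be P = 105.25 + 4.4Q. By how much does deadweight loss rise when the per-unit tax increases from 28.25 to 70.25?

266.05

Competitive equilibrium: 236.1 − 3.375Q = 105.25 + 4.4Q → Q* = 16.8296, P* = 179.3002.
For a per-unit tax t: ΔQ = t/7.775, so DWL = ½·t·(t/7.775) = t²/15.55.
At t = 28.25: DWL = 51.322. At t = 70.25: DWL = 317.367.
Increase = 317.367 − 51.322 = 266.05.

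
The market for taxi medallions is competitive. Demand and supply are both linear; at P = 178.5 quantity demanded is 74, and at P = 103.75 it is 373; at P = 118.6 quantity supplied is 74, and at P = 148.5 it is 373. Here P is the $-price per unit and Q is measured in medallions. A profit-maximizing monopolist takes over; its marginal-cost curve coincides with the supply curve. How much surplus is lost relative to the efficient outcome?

Demand slope = (103.75 − 178.5)/(373 − 74) = −0.25, so P = 197 − 0.25Q.
Supply slope = (148.5 − 118.6)/(373 − 74) = 0.1, so P = 111.2 + 0.1Q.
Competitive equilibrium: 197 − 0.25Q = 111.2 + 0.1Q → Q* = 245.1429, P* = 135.7143.
Marginal revenue: MR = 197 − 0.5Q. Set MR = MC: 197 − 0.5Q = 111.2 + 0.1Q → Q_m = 143.
Price P_m = 197 − 0.25·143 = 161.25; MC(Q_m) = 111.2 + 0.1·143 = 125.5.
Competitive Q* = 245.1429, so ΔQ = 102.1429; wedge = 161.25 − 125.5 = 35.75.
The triangle = ½ × 102.1429 × 35.75 = $1825.80.

$1825.80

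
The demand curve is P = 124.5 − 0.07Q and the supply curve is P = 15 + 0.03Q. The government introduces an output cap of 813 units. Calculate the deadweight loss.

3976.20

Competitive equilibrium: 124.5 − 0.07Q = 15 + 0.03Q → Q* = 1095, P* = 47.85.
At Q = 813: demand price = 124.5 − 0.07·813 = 67.59; supply price = 15 + 0.03·813 = 39.39.
ΔQ = 1095 − 813 = 282; wedge = 67.59 − 39.39 = 28.2.
Deadweight loss = ½ × 282 × 28.2 = 3976.20.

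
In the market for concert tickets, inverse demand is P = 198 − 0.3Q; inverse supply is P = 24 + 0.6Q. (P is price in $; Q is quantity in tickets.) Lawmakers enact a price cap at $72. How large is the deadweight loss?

Competitive equilibrium: 198 − 0.3Q = 24 + 0.6Q → Q* = 193.3333, P* = 140.
At the ceiling P = 72, quantity supplied = (72 − 24)/0.6 = 80.
Willingness to pay at Q' = 80: 198 − 0.3·80 = 174.
ΔQ = 193.3333 − 80 = 113.3333; wedge = 174 − 72 = 102.
Deadweight loss = ½ × 113.3333 × 102 = $5780.

$5780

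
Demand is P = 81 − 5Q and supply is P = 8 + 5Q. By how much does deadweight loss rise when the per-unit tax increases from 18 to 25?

15.05

Competitive equilibrium: 81 − 5Q = 8 + 5Q → Q* = 7.3, P* = 44.5.
For a per-unit tax t: ΔQ = t/10, so DWL = ½·t·(t/10) = t²/20.
At t = 18: DWL = 16.2. At t = 25: DWL = 31.25.
Increase = 31.25 − 16.2 = 15.05.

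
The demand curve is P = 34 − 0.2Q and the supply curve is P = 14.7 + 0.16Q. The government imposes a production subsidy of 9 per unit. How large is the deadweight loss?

Competitive equilibrium: 34 − 0.2Q = 14.7 + 0.16Q → Q* = 53.6111, P* = 23.2778.
The subsidy lowers effective supply by 9: P = 5.7 + 0.16Q.
New quantity: 34 − 0.2Q = 5.7 + 0.16Q → Q' = 78.6111.
Overproduction ΔQ = 78.6111 − 53.6111 = 25; wedge = subsidy = 9.
The triangle = ½ × 25 × 9 = 112.50.

112.50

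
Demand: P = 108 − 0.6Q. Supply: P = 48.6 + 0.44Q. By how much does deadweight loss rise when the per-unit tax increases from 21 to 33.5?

Competitive equilibrium: 108 − 0.6Q = 48.6 + 0.44Q → Q* = 57.1154, P* = 73.7308.
For a per-unit tax t: ΔQ = t/1.04, so DWL = ½·t·(t/1.04) = t²/2.08.
At t = 21: DWL = 212.019. At t = 33.5: DWL = 539.543.
Increase = 539.543 − 212.019 = 327.52.

327.52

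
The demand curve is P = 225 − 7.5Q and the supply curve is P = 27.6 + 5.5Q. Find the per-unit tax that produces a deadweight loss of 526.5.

117

Competitive equilibrium: 225 − 7.5Q = 27.6 + 5.5Q → Q* = 15.1846, P* = 111.1154.
A tax t gives ΔQ = t/13 and wedge t, so DWL = t²/26.
t²/26 = 526.5 → t² = 13689 → t = 117.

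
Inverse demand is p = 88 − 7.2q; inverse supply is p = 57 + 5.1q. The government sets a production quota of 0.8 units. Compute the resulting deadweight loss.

Competitive equilibrium: 88 − 7.2q = 57 + 5.1q → q* = 2.5203, p* = 69.8537.
At q = 0.8: demand price = 88 − 7.2·0.8 = 82.24; supply price = 57 + 5.1·0.8 = 61.08.
Δq = 2.5203 − 0.8 = 1.7203; wedge = 82.24 − 61.08 = 21.16.
DWL = ½ × 1.7203 × 21.16 = 18.20.

18.20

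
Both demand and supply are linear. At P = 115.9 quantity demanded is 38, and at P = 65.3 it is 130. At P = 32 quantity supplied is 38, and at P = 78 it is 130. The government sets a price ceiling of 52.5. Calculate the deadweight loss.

794.63

Demand slope = (65.3 − 115.9)/(130 − 38) = −0.55, so P = 136.8 − 0.55Q.
Supply slope = (78 − 32)/(130 − 38) = 0.5, so P = 13 + 0.5Q.
Competitive equilibrium: 136.8 − 0.55Q = 13 + 0.5Q → Q* = 117.9048, P* = 71.9524.
At the ceiling P = 52.5, quantity supplied = (52.5 − 13)/0.5 = 79.
Willingness to pay at Q' = 79: 136.8 − 0.55·79 = 93.35.
ΔQ = 117.9048 − 79 = 38.9048; wedge = 93.35 − 52.5 = 40.85.
The triangle = ½ × 38.9048 × 40.85 = 794.63.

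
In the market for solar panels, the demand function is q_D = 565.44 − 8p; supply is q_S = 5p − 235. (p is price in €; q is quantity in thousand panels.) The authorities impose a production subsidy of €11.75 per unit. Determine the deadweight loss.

In inverse form: demand p = 70.68 − 0.125q, supply p = 47 + 0.2q.
Competitive equilibrium: 70.68 − 0.125q = 47 + 0.2q → q* = 72.8615, p* = 61.5723.
The subsidy lowers effective supply by 11.75: p = 35.25 + 0.2q.
New quantity: 70.68 − 0.125q = 35.25 + 0.2q → q' = 109.0154.
Overproduction Δq = 109.0154 − 72.8615 = 36.1539; wedge = subsidy = 11.75.
Welfare loss = ½ × 36.1539 × 11.75 = €212.40 thousand.

€212.40 thousand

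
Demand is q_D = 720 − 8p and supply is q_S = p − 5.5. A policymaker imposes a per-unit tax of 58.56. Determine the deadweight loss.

In inverse form: demand p = 90 − 0.125q, supply p = 5.5 + q.
Competitive equilibrium: 90 − 0.125q = 5.5 + q → q* = 75.1111, p* = 80.6111.
With the tax, the buyer price exceeds the seller price by 58.56: (90 − 0.125q) − (5.5 + q) = 58.56 → q' = 23.0578.
Δq = 75.1111 − 23.0578 = 52.0533; the wedge equals the tax, 58.56.
DWL = ½ × 52.0533 × 58.56 = 1524.12.

1524.12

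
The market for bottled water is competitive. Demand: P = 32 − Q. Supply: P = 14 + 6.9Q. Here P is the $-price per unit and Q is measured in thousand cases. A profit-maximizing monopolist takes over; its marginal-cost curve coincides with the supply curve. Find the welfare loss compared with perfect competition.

$0.26 thousand

Competitive equilibrium: 32 − Q = 14 + 6.9Q → Q* = 2.2785, P* = 29.7215.
Marginal revenue: MR = 32 − 2Q. Set MR = MC: 32 − 2Q = 14 + 6.9Q → Q_m = 2.0225.
Price P_m = 32 − 1·2.0225 = 29.9775; MC(Q_m) = 14 + 6.9·2.0225 = 27.9553.
Competitive Q* = 2.2785, so ΔQ = 0.256; wedge = 29.9775 − 27.9553 = 2.0222.
The triangle = ½ × 0.256 × 2.0222 = $0.26 thousand.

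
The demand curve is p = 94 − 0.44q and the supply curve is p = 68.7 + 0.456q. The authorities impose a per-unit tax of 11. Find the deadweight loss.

Competitive equilibrium: 94 − 0.44q = 68.7 + 0.456q → q* = 28.2366, p* = 81.5759.
With the tax, the buyer price exceeds the seller price by 11: (94 − 0.44q) − (68.7 + 0.456q) = 11 → q' = 15.9598.
Δq = 28.2366 − 15.9598 = 12.2768; the wedge equals the tax, 11.
Deadweight loss = ½ × 12.2768 × 11 = 67.52.

67.52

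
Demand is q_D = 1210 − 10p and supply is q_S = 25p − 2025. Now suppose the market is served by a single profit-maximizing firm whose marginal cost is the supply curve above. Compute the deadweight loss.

In inverse form: demand p = 121 − 0.1q, supply p = 81 + 0.04q.
Competitive equilibrium: 121 − 0.1q = 81 + 0.04q → q* = 285.7143, p* = 92.4286.
Marginal revenue: MR = 121 − 0.2q. Set MR = MC: 121 − 0.2q = 81 + 0.04q → q_m = 166.6667.
Price p_m = 121 − 0.1·166.6667 = 104.3333; MC(q_m) = 81 + 0.04·166.6667 = 87.6667.
Competitive q* = 285.7143, so Δq = 119.0476; wedge = 104.3333 − 87.6667 = 16.6666.
Deadweight loss = ½ × 119.0476 × 16.6666 = 992.06.

992.06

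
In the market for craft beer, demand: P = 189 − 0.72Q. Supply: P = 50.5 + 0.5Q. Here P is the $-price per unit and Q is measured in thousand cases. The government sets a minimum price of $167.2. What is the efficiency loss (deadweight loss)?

Competitive equilibrium: 189 − 0.72Q = 50.5 + 0.5Q → Q* = 113.5246, P* = 107.2623.
At the floor P = 167.2, quantity demanded = (189 − 167.2)/0.72 = 30.2778.
Sellers' marginal cost at Q' = 30.2778: 50.5 + 0.5·30.2778 = 65.6389.
ΔQ = 113.5246 − 30.2778 = 83.2468; wedge = 167.2 − 65.6389 = 101.5611.
The triangle = ½ × 83.2468 × 101.5611 = $4227.32 thousand.

$4227.32 thousand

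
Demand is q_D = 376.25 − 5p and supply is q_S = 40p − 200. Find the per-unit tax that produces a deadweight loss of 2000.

In inverse form: demand p = 75.25 − 0.2q, supply p = 5 + 0.025q.
Competitive equilibrium: 75.25 − 0.2q = 5 + 0.025q → q* = 312.2222, p* = 12.8056.
A tax t gives Δq = t/0.225 and wedge t, so DWL = t²/0.45.
t²/0.45 = 2000 → t² = 900 → t = 30.

30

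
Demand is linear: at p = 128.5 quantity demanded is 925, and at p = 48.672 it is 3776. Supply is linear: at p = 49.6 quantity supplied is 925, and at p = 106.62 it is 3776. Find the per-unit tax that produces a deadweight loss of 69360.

81.6

Demand slope = (48.672 − 128.5)/(3776 − 925) = −0.028, so p = 154.4 − 0.028q.
Supply slope = (106.62 − 49.6)/(3776 − 925) = 0.02, so p = 31.1 + 0.02q.
Competitive equilibrium: 154.4 − 0.028q = 31.1 + 0.02q → q* = 2568.75, p* = 82.475.
A tax t gives Δq = t/0.048 and wedge t, so DWL = t²/0.096.
t²/0.096 = 69360 → t² = 6658.56 → t = 81.6.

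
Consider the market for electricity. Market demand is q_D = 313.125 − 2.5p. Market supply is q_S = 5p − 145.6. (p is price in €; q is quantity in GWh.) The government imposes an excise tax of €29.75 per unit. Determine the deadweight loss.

In inverse form: demand p = 125.25 − 0.4q, supply p = 29.12 + 0.2q.
Competitive equilibrium: 125.25 − 0.4q = 29.12 + 0.2q → q* = 160.2167, p* = 61.1633.
With the tax, the buyer price exceeds the seller price by 29.75: (125.25 − 0.4q) − (29.12 + 0.2q) = 29.75 → q' = 110.6333.
Δq = 160.2167 − 110.6333 = 49.5834; the wedge equals the tax, 29.75.
Deadweight loss = ½ × 49.5834 × 29.75 = €737.55.

€737.55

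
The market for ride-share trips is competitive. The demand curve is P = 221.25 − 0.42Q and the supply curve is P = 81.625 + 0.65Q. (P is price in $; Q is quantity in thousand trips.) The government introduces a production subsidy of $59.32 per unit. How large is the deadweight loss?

$1644.33 thousand

Competitive equilibrium: 221.25 − 0.42Q = 81.625 + 0.65Q → Q* = 130.4907, P* = 166.4439.
The subsidy lowers effective supply by 59.32: P = 22.305 + 0.65Q.
New quantity: 221.25 − 0.42Q = 22.305 + 0.65Q → Q' = 185.9299.
Overproduction ΔQ = 185.9299 − 130.4907 = 55.4392; wedge = subsidy = 59.32.
DWL = ½ × 55.4392 × 59.32 = $1644.33 thousand.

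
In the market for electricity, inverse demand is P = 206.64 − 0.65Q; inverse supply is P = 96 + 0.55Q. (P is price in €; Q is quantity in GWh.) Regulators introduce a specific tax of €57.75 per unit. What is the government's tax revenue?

€2545.33

Competitive equilibrium: 206.64 − 0.65Q = 96 + 0.55Q → Q* = 92.2, P* = 146.71.
With the tax, the buyer price exceeds the seller price by 57.75: (206.64 − 0.65Q) − (96 + 0.55Q) = 57.75 → Q' = 44.075.
Tax revenue = 57.75 × 44.075 = €2545.33.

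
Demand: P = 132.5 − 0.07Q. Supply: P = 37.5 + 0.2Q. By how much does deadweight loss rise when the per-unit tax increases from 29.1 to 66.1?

6522.96

Competitive equilibrium: 132.5 − 0.07Q = 37.5 + 0.2Q → Q* = 351.8519, P* = 107.8704.
For a per-unit tax t: ΔQ = t/0.27, so DWL = ½·t·(t/0.27) = t²/0.54.
At t = 29.1: DWL = 1568.167. At t = 66.1: DWL = 8091.13.
Increase = 8091.13 − 1568.167 = 6522.96.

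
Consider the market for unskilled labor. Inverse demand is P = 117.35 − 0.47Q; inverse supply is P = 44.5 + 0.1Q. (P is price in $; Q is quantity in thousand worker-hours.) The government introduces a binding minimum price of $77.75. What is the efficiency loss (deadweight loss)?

Competitive equilibrium: 117.35 − 0.47Q = 44.5 + 0.1Q → Q* = 127.807, P* = 57.2807.
At the floor P = 77.75, quantity demanded = (117.35 − 77.75)/0.47 = 84.2553.
Sellers' marginal cost at Q' = 84.2553: 44.5 + 0.1·84.2553 = 52.9255.
ΔQ = 127.807 − 84.2553 = 43.5517; wedge = 77.75 − 52.9255 = 24.8245.
The triangle = ½ × 43.5517 × 24.8245 = $540.57 thousand.

$540.57 thousand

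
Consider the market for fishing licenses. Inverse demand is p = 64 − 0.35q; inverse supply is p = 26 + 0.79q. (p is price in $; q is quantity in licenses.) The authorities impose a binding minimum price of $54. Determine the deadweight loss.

Competitive equilibrium: 64 − 0.35q = 26 + 0.79q → q* = 33.3333, p* = 52.3333.
At the floor p = 54, quantity demanded = (64 − 54)/0.35 = 28.5714.
Sellers' marginal cost at q' = 28.5714: 26 + 0.79·28.5714 = 48.5714.
Δq = 33.3333 − 28.5714 = 4.7619; wedge = 54 − 48.5714 = 5.4286.
DWL = ½ × 4.7619 × 5.4286 = $12.93.

$12.93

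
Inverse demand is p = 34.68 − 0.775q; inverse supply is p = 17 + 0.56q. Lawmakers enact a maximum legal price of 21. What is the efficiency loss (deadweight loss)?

24.84

Competitive equilibrium: 34.68 − 0.775q = 17 + 0.56q → q* = 13.2434, p* = 24.4163.
At the ceiling p = 21, quantity supplied = (21 − 17)/0.56 = 7.1429.
Willingness to pay at q' = 7.1429: 34.68 − 0.775·7.1429 = 29.1443.
Δq = 13.2434 − 7.1429 = 6.1005; wedge = 29.1443 − 21 = 8.1443.
Welfare loss = ½ × 6.1005 × 8.1443 = 24.84.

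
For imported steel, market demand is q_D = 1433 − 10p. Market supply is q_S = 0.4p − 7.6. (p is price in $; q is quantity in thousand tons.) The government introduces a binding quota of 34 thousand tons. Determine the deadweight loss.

In inverse form: demand p = 143.3 − 0.1q, supply p = 19 + 2.5q.
Competitive equilibrium: 143.3 − 0.1q = 19 + 2.5q → q* = 47.8077, p* = 138.5192.
At q = 34: demand price = 143.3 − 0.1·34 = 139.9; supply price = 19 + 2.5·34 = 104.
Δq = 47.8077 − 34 = 13.8077; wedge = 139.9 − 104 = 35.9.
Deadweight loss = ½ × 13.8077 × 35.9 = $247.85 thousand.

$247.85 thousand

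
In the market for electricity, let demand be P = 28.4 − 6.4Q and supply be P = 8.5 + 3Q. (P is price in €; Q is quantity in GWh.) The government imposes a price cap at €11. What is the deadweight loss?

€7.74

Competitive equilibrium: 28.4 − 6.4Q = 8.5 + 3Q → Q* = 2.11702, P* = 14.85106.
At the ceiling P = 11, quantity supplied = (11 − 8.5)/3 = 0.83333.
Willingness to pay at Q' = 0.83333: 28.4 − 6.4·0.83333 = 23.06669.
ΔQ = 2.11702 − 0.83333 = 1.28369; wedge = 23.06669 − 11 = 12.06669.
Deadweight loss = ½ × 1.28369 × 12.06669 = €7.74.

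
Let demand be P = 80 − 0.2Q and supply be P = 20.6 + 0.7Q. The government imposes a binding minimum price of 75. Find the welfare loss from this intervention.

Competitive equilibrium: 80 − 0.2Q = 20.6 + 0.7Q → Q* = 66, P* = 66.8.
At the floor P = 75, quantity demanded = (80 − 75)/0.2 = 25.
Sellers' marginal cost at Q' = 25: 20.6 + 0.7·25 = 38.1.
ΔQ = 66 − 25 = 41; wedge = 75 − 38.1 = 36.9.
Deadweight loss = ½ × 41 × 36.9 = 756.45.

756.45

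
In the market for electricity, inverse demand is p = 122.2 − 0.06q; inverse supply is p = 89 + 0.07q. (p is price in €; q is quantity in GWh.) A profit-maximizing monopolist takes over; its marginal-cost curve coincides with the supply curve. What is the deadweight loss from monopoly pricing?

€422.76

Competitive equilibrium: 122.2 − 0.06q = 89 + 0.07q → q* = 255.3846, p* = 106.8769.
Marginal revenue: MR = 122.2 − 0.12q. Set MR = MC: 122.2 − 0.12q = 89 + 0.07q → q_m = 174.7368.
Price p_m = 122.2 − 0.06·174.7368 = 111.7158; MC(q_m) = 89 + 0.07·174.7368 = 101.2316.
Competitive q* = 255.3846, so Δq = 80.6478; wedge = 111.7158 − 101.2316 = 10.4842.
Deadweight loss = ½ × 80.6478 × 10.4842 = €422.76.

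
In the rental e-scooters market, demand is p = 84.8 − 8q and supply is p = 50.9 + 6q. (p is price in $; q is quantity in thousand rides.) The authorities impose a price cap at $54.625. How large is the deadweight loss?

$22.70 thousand

Competitive equilibrium: 84.8 − 8q = 50.9 + 6q → q* = 2.4214, p* = 65.4286.
At the ceiling p = 54.625, quantity supplied = (54.625 − 50.9)/6 = 0.6208.
Willingness to pay at q' = 0.6208: 84.8 − 8·0.6208 = 79.8336.
Δq = 2.4214 − 0.6208 = 1.8006; wedge = 79.8336 − 54.625 = 25.2086.
DWL = ½ × 1.8006 × 25.2086 = $22.70 thousand.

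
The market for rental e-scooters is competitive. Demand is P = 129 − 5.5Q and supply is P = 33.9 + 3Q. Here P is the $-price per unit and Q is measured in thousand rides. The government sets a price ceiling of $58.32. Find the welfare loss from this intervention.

$39.49 thousand

Competitive equilibrium: 129 − 5.5Q = 33.9 + 3Q → Q* = 11.1882, P* = 67.4647.
At the ceiling P = 58.32, quantity supplied = (58.32 − 33.9)/3 = 8.14.
Willingness to pay at Q' = 8.14: 129 − 5.5·8.14 = 84.23.
ΔQ = 11.1882 − 8.14 = 3.0482; wedge = 84.23 − 58.32 = 25.91.
Deadweight loss = ½ × 3.0482 × 25.91 = $39.49 thousand.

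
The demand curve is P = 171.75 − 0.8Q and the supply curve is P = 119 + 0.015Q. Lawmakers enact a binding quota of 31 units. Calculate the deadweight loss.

463.45

Competitive equilibrium: 171.75 − 0.8Q = 119 + 0.015Q → Q* = 64.7239, P* = 119.9709.
At Q = 31: demand price = 171.75 − 0.8·31 = 146.95; supply price = 119 + 0.015·31 = 119.465.
ΔQ = 64.7239 − 31 = 33.7239; wedge = 146.95 − 119.465 = 27.485.
Deadweight loss = ½ × 33.7239 × 27.485 = 463.45.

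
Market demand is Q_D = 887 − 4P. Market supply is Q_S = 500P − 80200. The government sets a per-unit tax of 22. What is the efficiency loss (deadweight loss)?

960.32

In inverse form: demand P = 221.75 − 0.25Q, supply P = 160.4 + 0.002Q.
Competitive equilibrium: 221.75 − 0.25Q = 160.4 + 0.002Q → Q* = 243.4524, P* = 160.8869.
With the tax, the buyer price exceeds the seller price by 22: (221.75 − 0.25Q) − (160.4 + 0.002Q) = 22 → Q' = 156.1508.
ΔQ = 243.4524 − 156.1508 = 87.3016; the wedge equals the tax, 22.
Deadweight loss = ½ × 87.3016 × 22 = 960.32.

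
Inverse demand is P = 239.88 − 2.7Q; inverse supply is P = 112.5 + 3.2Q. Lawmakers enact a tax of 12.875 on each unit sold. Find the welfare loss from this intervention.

Competitive equilibrium: 239.88 − 2.7Q = 112.5 + 3.2Q → Q* = 21.5898, P* = 181.5875.
With the tax, the buyer price exceeds the seller price by 12.875: (239.88 − 2.7Q) − (112.5 + 3.2Q) = 12.875 → Q' = 19.4076.
ΔQ = 21.5898 − 19.4076 = 2.1822; the wedge equals the tax, 12.875.
Deadweight loss = ½ × 2.1822 × 12.875 = 14.05.

14.05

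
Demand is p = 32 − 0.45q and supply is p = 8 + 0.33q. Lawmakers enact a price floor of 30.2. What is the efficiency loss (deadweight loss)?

Competitive equilibrium: 32 − 0.45q = 8 + 0.33q → q* = 30.7692, p* = 18.1538.
At the floor p = 30.2, quantity demanded = (32 − 30.2)/0.45 = 4.
Sellers' marginal cost at q' = 4: 8 + 0.33·4 = 9.32.
Δq = 30.7692 − 4 = 26.7692; wedge = 30.2 − 9.32 = 20.88.
Welfare loss = ½ × 26.7692 × 20.88 = 279.47.

279.47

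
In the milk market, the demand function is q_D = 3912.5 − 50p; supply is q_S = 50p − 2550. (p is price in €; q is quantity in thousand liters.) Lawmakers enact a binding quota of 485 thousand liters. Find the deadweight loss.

In inverse form: demand p = 78.25 − 0.02q, supply p = 51 + 0.02q.
Competitive equilibrium: 78.25 − 0.02q = 51 + 0.02q → q* = 681.25, p* = 64.625.
At q = 485: demand price = 78.25 − 0.02·485 = 68.55; supply price = 51 + 0.02·485 = 60.7.
Δq = 681.25 − 485 = 196.25; wedge = 68.55 − 60.7 = 7.85.
The triangle = ½ × 196.25 × 7.85 = €770.28 thousand.

€770.28 thousand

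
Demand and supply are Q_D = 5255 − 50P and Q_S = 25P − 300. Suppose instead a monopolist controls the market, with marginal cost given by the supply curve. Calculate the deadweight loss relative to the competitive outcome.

In inverse form: demand P = 105.1 − 0.02Q, supply P = 12 + 0.04Q.
Competitive equilibrium: 105.1 − 0.02Q = 12 + 0.04Q → Q* = 1551.6667, P* = 74.0667.
Marginal revenue: MR = 105.1 − 0.04Q. Set MR = MC: 105.1 − 0.04Q = 12 + 0.04Q → Q_m = 1163.75.
Price P_m = 105.1 − 0.02·1163.75 = 81.825; MC(Q_m) = 12 + 0.04·1163.75 = 58.55.
Competitive Q* = 1551.6667, so ΔQ = 387.9167; wedge = 81.825 − 58.55 = 23.275.
Deadweight loss = ½ × 387.9167 × 23.275 = 4514.38.

4514.38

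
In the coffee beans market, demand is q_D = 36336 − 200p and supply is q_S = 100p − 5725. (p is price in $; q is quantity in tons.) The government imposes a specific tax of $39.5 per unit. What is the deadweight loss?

In inverse form: demand p = 181.68 − 0.005q, supply p = 57.25 + 0.01q.
Competitive equilibrium: 181.68 − 0.005q = 57.25 + 0.01q → q* = 8295.3333, p* = 140.2033.
With the tax, the buyer price exceeds the seller price by 39.5: (181.68 − 0.005q) − (57.25 + 0.01q) = 39.5 → q' = 5662.
Δq = 8295.3333 − 5662 = 2633.3333; the wedge equals the tax, 39.5.
Welfare loss = ½ × 2633.3333 × 39.5 = $52008.33.

$52008.33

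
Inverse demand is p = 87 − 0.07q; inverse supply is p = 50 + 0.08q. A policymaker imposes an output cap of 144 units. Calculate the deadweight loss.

790.53

Competitive equilibrium: 87 − 0.07q = 50 + 0.08q → q* = 246.6667, p* = 69.7333.
At q = 144: demand price = 87 − 0.07·144 = 76.92; supply price = 50 + 0.08·144 = 61.52.
Δq = 246.6667 − 144 = 102.6667; wedge = 76.92 − 61.52 = 15.4.
Welfare loss = ½ × 102.6667 × 15.4 = 790.53.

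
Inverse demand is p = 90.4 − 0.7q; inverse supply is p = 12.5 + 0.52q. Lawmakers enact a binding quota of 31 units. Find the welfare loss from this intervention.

Competitive equilibrium: 90.4 − 0.7q = 12.5 + 0.52q → q* = 63.8525, p* = 45.7033.
At q = 31: demand price = 90.4 − 0.7·31 = 68.7; supply price = 12.5 + 0.52·31 = 28.62.
Δq = 63.8525 − 31 = 32.8525; wedge = 68.7 − 28.62 = 40.08.
Welfare loss = ½ × 32.8525 × 40.08 = 658.36.

658.36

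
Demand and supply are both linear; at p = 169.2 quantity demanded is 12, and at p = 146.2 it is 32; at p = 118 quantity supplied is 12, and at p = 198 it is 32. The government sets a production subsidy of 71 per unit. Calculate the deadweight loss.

489.42

Demand slope = (146.2 − 169.2)/(32 − 12) = −1.15, so p = 183 − 1.15q.
Supply slope = (198 − 118)/(32 − 12) = 4, so p = 70 + 4q.
Competitive equilibrium: 183 − 1.15q = 70 + 4q → q* = 21.9417, p* = 157.767.
The subsidy lowers effective supply by 71: p = 4q − 1.
New quantity: 183 − 1.15q = 4q − 1 → q' = 35.7282.
Overproduction Δq = 35.7282 − 21.9417 = 13.7865; wedge = subsidy = 71.
Welfare loss = ½ × 13.7865 × 71 = 489.42.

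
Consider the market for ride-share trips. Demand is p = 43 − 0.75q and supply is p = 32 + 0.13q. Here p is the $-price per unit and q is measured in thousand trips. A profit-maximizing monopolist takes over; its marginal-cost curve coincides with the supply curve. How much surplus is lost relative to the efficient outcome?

Competitive equilibrium: 43 − 0.75q = 32 + 0.13q → q* = 12.5, p* = 33.625.
Marginal revenue: MR = 43 − 1.5q. Set MR = MC: 43 − 1.5q = 32 + 0.13q → q_m = 6.7485.
Price p_m = 43 − 0.75·6.7485 = 37.9386; MC(q_m) = 32 + 0.13·6.7485 = 32.8773.
Competitive q* = 12.5, so Δq = 5.7515; wedge = 37.9386 − 32.8773 = 5.0613.
DWL = ½ × 5.7515 × 5.0613 = $14.56 thousand.

$14.56 thousand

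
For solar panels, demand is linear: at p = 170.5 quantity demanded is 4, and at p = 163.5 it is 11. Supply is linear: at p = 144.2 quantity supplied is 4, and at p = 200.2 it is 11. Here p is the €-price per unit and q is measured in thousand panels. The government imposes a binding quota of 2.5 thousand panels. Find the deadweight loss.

Demand slope = (163.5 − 170.5)/(11 − 4) = −1, so p = 174.5 − q.
Supply slope = (200.2 − 144.2)/(11 − 4) = 8, so p = 112.2 + 8q.
Competitive equilibrium: 174.5 − q = 112.2 + 8q → q* = 6.9222, p* = 167.5778.
At q = 2.5: demand price = 174.5 − 1·2.5 = 172; supply price = 112.2 + 8·2.5 = 132.2.
Δq = 6.9222 − 2.5 = 4.4222; wedge = 172 − 132.2 = 39.8.
Deadweight loss = ½ × 4.4222 × 39.8 = €88 thousand.

€88 thousand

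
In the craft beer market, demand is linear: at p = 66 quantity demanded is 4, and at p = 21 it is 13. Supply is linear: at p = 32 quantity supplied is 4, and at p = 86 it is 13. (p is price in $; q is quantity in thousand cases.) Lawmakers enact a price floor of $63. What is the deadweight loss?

$34.13 thousand

Demand slope = (21 − 66)/(13 − 4) = −5, so p = 86 − 5q.
Supply slope = (86 − 32)/(13 − 4) = 6, so p = 8 + 6q.
Competitive equilibrium: 86 − 5q = 8 + 6q → q* = 7.0909, p* = 50.5455.
At the floor p = 63, quantity demanded = (86 − 63)/5 = 4.6.
Sellers' marginal cost at q' = 4.6: 8 + 6·4.6 = 35.6.
Δq = 7.0909 − 4.6 = 2.4909; wedge = 63 − 35.6 = 27.4.
DWL = ½ × 2.4909 × 27.4 = $34.13 thousand.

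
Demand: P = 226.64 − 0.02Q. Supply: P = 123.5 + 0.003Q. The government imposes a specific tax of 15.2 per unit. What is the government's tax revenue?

Competitive equilibrium: 226.64 − 0.02Q = 123.5 + 0.003Q → Q* = 4484.3478, P* = 136.953.
With the tax, the buyer price exceeds the seller price by 15.2: (226.64 − 0.02Q) − (123.5 + 0.003Q) = 15.2 → Q' = 3823.4783.
Tax revenue = 15.2 × 3823.4783 = 58116.87.

58116.87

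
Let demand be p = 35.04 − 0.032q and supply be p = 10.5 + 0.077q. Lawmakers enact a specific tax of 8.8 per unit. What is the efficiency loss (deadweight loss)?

Competitive equilibrium: 35.04 − 0.032q = 10.5 + 0.077q → q* = 225.1376, p* = 27.8356.
With the tax, the buyer price exceeds the seller price by 8.8: (35.04 − 0.032q) − (10.5 + 0.077q) = 8.8 → q' = 144.4037.
Δq = 225.1376 − 144.4037 = 80.7339; the wedge equals the tax, 8.8.
The triangle = ½ × 80.7339 × 8.8 = 355.23.

355.23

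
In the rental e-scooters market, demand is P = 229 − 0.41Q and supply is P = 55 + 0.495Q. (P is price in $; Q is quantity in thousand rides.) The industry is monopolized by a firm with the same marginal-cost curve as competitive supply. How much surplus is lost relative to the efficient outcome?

$1626.06 thousand

Competitive equilibrium: 229 − 0.41Q = 55 + 0.495Q → Q* = 192.2652, P* = 150.1713.
Marginal revenue: MR = 229 − 0.82Q. Set MR = MC: 229 − 0.82Q = 55 + 0.495Q → Q_m = 132.3194.
Price P_m = 229 − 0.41·132.3194 = 174.749; MC(Q_m) = 55 + 0.495·132.3194 = 120.4981.
Competitive Q* = 192.2652, so ΔQ = 59.9458; wedge = 174.749 − 120.4981 = 54.2509.
DWL = ½ × 59.9458 × 54.2509 = $1626.06 thousand.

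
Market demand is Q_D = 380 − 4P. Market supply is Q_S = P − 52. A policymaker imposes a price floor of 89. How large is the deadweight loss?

67.60

In inverse form: demand P = 95 − 0.25Q, supply P = 52 + Q.
Competitive equilibrium: 95 − 0.25Q = 52 + Q → Q* = 34.4, P* = 86.4.
At the floor P = 89, quantity demanded = (95 − 89)/0.25 = 24.
Sellers' marginal cost at Q' = 24: 52 + 1·24 = 76.
ΔQ = 34.4 − 24 = 10.4; wedge = 89 − 76 = 13.
Deadweight loss = ½ × 10.4 × 13 = 67.60.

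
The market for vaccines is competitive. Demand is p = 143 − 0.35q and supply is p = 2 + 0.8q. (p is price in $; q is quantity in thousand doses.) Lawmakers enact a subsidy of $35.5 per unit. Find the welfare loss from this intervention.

Competitive equilibrium: 143 − 0.35q = 2 + 0.8q → q* = 122.6087, p* = 100.08696.
The subsidy lowers effective supply by 35.5: p = 0.8q − 33.5.
New quantity: 143 − 0.35q = 0.8q − 33.5 → q' = 153.47826.
Overproduction Δq = 153.47826 − 122.6087 = 30.86956; wedge = subsidy = 35.5.
Deadweight loss = ½ × 30.86956 × 35.5 = $547.93 thousand.

$547.93 thousand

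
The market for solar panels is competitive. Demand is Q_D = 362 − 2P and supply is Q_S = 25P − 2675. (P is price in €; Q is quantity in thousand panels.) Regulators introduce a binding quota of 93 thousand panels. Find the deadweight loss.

In inverse form: demand P = 181 − 0.5Q, supply P = 107 + 0.04Q.
Competitive equilibrium: 181 − 0.5Q = 107 + 0.04Q → Q* = 137.037, P* = 112.4815.
At Q = 93: demand price = 181 − 0.5·93 = 134.5; supply price = 107 + 0.04·93 = 110.72.
ΔQ = 137.037 − 93 = 44.037; wedge = 134.5 − 110.72 = 23.78.
Welfare loss = ½ × 44.037 × 23.78 = €523.60 thousand.

€523.60 thousand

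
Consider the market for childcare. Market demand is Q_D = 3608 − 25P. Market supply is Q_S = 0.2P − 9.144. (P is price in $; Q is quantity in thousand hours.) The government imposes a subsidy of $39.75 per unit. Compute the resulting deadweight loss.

$156.75 thousand

In inverse form: demand P = 144.32 − 0.04Q, supply P = 45.72 + 5Q.
Competitive equilibrium: 144.32 − 0.04Q = 45.72 + 5Q → Q* = 19.5635, P* = 143.5375.
The subsidy lowers effective supply by 39.75: P = 5.97 + 5Q.
New quantity: 144.32 − 0.04Q = 5.97 + 5Q → Q' = 27.4504.
Overproduction ΔQ = 27.4504 − 19.5635 = 7.8869; wedge = subsidy = 39.75.
Welfare loss = ½ × 7.8869 × 39.75 = $156.75 thousand.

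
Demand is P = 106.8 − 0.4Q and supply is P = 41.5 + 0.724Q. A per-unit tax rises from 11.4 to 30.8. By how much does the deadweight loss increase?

Competitive equilibrium: 106.8 − 0.4Q = 41.5 + 0.724Q → Q* = 58.0961, P* = 83.5616.
For a per-unit tax t: ΔQ = t/1.124, so DWL = ½·t·(t/1.124) = t²/2.248.
At t = 11.4: DWL = 57.811. At t = 30.8: DWL = 421.993.
Increase = 421.993 − 57.811 = 364.18.

364.18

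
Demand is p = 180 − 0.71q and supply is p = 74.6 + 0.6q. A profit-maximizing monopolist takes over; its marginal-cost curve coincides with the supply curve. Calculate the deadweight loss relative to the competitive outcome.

Competitive equilibrium: 180 − 0.71q = 74.6 + 0.6q → q* = 80.45802, p* = 122.87481.
Marginal revenue: MR = 180 − 1.42q. Set MR = MC: 180 − 1.42q = 74.6 + 0.6q → q_m = 52.17822.
Price p_m = 180 − 0.71·52.17822 = 142.95346; MC(q_m) = 74.6 + 0.6·52.17822 = 105.90693.
Competitive q* = 80.45802, so Δq = 28.2798; wedge = 142.95346 − 105.90693 = 37.04653.
Deadweight loss = ½ × 28.2798 × 37.04653 = 523.83.

523.83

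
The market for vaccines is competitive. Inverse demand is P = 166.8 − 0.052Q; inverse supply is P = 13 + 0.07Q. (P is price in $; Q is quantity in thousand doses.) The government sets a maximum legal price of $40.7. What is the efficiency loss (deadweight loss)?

Competitive equilibrium: 166.8 − 0.052Q = 13 + 0.07Q → Q* = 1260.65574, P* = 101.2459.
At the ceiling P = 40.7, quantity supplied = (40.7 − 13)/0.07 = 395.71429.
Willingness to pay at Q' = 395.71429: 166.8 − 0.052·395.71429 = 146.22286.
ΔQ = 1260.65574 − 395.71429 = 864.94145; wedge = 146.22286 − 40.7 = 105.52286.
Deadweight loss = ½ × 864.94145 × 105.52286 = $45635.55 thousand.

$45635.55 thousand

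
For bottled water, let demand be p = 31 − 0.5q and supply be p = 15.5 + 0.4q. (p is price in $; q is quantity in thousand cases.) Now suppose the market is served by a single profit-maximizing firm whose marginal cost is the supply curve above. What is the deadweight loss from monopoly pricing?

$17.02 thousand

Competitive equilibrium: 31 − 0.5q = 15.5 + 0.4q → q* = 17.2222, p* = 22.3889.
Marginal revenue: MR = 31 − q. Set MR = MC: 31 − q = 15.5 + 0.4q → q_m = 11.0714.
Price p_m = 31 − 0.5·11.0714 = 25.4643; MC(q_m) = 15.5 + 0.4·11.0714 = 19.9286.
Competitive q* = 17.2222, so Δq = 6.1508; wedge = 25.4643 − 19.9286 = 5.5357.
Welfare loss = ½ × 6.1508 × 5.5357 = $17.02 thousand.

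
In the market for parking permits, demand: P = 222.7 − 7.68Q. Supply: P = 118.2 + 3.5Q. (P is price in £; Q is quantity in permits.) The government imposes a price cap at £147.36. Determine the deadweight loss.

£5.77

Competitive equilibrium: 222.7 − 7.68Q = 118.2 + 3.5Q → Q* = 9.347, P* = 150.9147.
At the ceiling P = 147.36, quantity supplied = (147.36 − 118.2)/3.5 = 8.3314.
Willingness to pay at Q' = 8.3314: 222.7 − 7.68·8.3314 = 158.7148.
ΔQ = 9.347 − 8.3314 = 1.0156; wedge = 158.7148 − 147.36 = 11.3548.
DWL = ½ × 1.0156 × 11.3548 = £5.77.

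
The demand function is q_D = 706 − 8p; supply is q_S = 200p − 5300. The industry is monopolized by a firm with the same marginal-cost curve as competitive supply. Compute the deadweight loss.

In inverse form: demand p = 88.25 − 0.125q, supply p = 26.5 + 0.005q.
Competitive equilibrium: 88.25 − 0.125q = 26.5 + 0.005q → q* = 475, p* = 28.875.
Marginal revenue: MR = 88.25 − 0.25q. Set MR = MC: 88.25 − 0.25q = 26.5 + 0.005q → q_m = 242.15686.
Price p_m = 88.25 − 0.125·242.15686 = 57.98039; MC(q_m) = 26.5 + 0.005·242.15686 = 27.71078.
Competitive q* = 475, so Δq = 232.84314; wedge = 57.98039 − 27.71078 = 30.26961.
The triangle = ½ × 232.84314 × 30.26961 = 3524.04.

3524.04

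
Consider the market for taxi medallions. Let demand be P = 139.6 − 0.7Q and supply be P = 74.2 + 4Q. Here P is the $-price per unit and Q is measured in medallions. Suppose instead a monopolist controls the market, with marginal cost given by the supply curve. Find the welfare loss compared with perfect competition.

Competitive equilibrium: 139.6 − 0.7Q = 74.2 + 4Q → Q* = 13.9149, P* = 129.8596.
Marginal revenue: MR = 139.6 − 1.4Q. Set MR = MC: 139.6 − 1.4Q = 74.2 + 4Q → Q_m = 12.1111.
Price P_m = 139.6 − 0.7·12.1111 = 131.1222; MC(Q_m) = 74.2 + 4·12.1111 = 122.6444.
Competitive Q* = 13.9149, so ΔQ = 1.8038; wedge = 131.1222 − 122.6444 = 8.4778.
DWL = ½ × 1.8038 × 8.4778 = $7.65.

$7.65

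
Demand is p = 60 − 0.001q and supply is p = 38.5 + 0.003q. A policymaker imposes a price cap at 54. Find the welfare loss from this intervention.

86.81

Competitive equilibrium: 60 − 0.001q = 38.5 + 0.003q → q* = 5375, p* = 54.625.
At the ceiling p = 54, quantity supplied = (54 − 38.5)/0.003 = 5166.66667.
Willingness to pay at q' = 5166.66667: 60 − 0.001·5166.66667 = 54.83333.
Δq = 5375 − 5166.66667 = 208.33333; wedge = 54.83333 − 54 = 0.83333.
DWL = ½ × 208.33333 × 0.83333 = 86.81.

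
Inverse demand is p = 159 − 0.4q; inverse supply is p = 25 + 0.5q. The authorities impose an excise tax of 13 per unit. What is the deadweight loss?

Competitive equilibrium: 159 − 0.4q = 25 + 0.5q → q* = 148.8889, p* = 99.4444.
With the tax, the buyer price exceeds the seller price by 13: (159 − 0.4q) − (25 + 0.5q) = 13 → q' = 134.4444.
Δq = 148.8889 − 134.4444 = 14.4445; the wedge equals the tax, 13.
Deadweight loss = ½ × 14.4445 × 13 = 93.89.

93.89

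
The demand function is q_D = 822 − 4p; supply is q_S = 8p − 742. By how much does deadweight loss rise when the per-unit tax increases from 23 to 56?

In inverse form: demand p = 205.5 − 0.25q, supply p = 92.75 + 0.125q.
Competitive equilibrium: 205.5 − 0.25q = 92.75 + 0.125q → q* = 300.6667, p* = 130.3333.
For a per-unit tax t: Δq = t/0.375, so DWL = ½·t·(t/0.375) = t²/0.75.
At t = 23: DWL = 705.333. At t = 56: DWL = 4181.333.
Increase = 4181.333 − 705.333 = 3476.

3476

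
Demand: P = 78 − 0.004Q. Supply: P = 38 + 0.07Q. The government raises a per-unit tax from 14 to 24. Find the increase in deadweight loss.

Competitive equilibrium: 78 − 0.004Q = 38 + 0.07Q → Q* = 540.5405, P* = 75.8378.
For a per-unit tax t: ΔQ = t/0.074, so DWL = ½·t·(t/0.074) = t²/0.148.
At t = 14: DWL = 1324.324. At t = 24: DWL = 3891.892.
Increase = 3891.892 − 1324.324 = 2567.57.

2567.57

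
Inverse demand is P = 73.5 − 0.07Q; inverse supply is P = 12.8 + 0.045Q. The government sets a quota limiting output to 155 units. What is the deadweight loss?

Competitive equilibrium: 73.5 − 0.07Q = 12.8 + 0.045Q → Q* = 527.8261, P* = 36.5522.
At Q = 155: demand price = 73.5 − 0.07·155 = 62.65; supply price = 12.8 + 0.045·155 = 19.775.
ΔQ = 527.8261 − 155 = 372.8261; wedge = 62.65 − 19.775 = 42.875.
The triangle = ½ × 372.8261 × 42.875 = 7992.46.

7992.46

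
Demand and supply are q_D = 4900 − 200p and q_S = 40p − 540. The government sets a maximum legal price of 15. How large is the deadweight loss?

In inverse form: demand p = 24.5 − 0.005q, supply p = 13.5 + 0.025q.
Competitive equilibrium: 24.5 − 0.005q = 13.5 + 0.025q → q* = 366.6667, p* = 22.6667.
At the ceiling p = 15, quantity supplied = (15 − 13.5)/0.025 = 60.
Willingness to pay at q' = 60: 24.5 − 0.005·60 = 24.2.
Δq = 366.6667 − 60 = 306.6667; wedge = 24.2 − 15 = 9.2.
The triangle = ½ × 306.6667 × 9.2 = 1410.67.

1410.67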